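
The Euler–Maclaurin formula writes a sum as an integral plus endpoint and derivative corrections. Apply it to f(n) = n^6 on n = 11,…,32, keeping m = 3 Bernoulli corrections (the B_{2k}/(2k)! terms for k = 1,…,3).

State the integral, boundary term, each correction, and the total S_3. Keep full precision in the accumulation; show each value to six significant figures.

S_3 ≈ 5.46020e+09

∫_11^32 x^6 dx evaluates to 4.90575e+09.
Boundary: ½(f(11) + f(32)) = ½(1.77156e+06 + 1.07374e+09) = 5.37757e+08.
Integral + boundary = 5.44351e+09.
Correction k=1: B_{2}/2! · (f^{(1)}(32) − f^{(1)}(11)) = 1/12 · (2.01327e+08 − 966306) = 1.66967e+07.
Partial sum through k=1: 5.46020e+09.
Correction k=2: B_{4}/4! · (f^{(3)}(32) − f^{(3)}(11)) = −1/720 · (3.93216e+06 − 159720) = -5239.50.
Partial sum through k=2: 5.46020e+09.
Correction k=3: B_{6}/6! · (f^{(5)}(32) − f^{(5)}(11)) = 1/30240 · (23040.0 − 7920.00) = 0.500000.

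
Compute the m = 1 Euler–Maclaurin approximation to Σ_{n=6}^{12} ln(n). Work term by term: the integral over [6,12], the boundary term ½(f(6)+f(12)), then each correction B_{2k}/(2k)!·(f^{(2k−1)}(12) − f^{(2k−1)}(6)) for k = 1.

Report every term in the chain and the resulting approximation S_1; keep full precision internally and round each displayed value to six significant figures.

The integral term ∫_6^12 ln(x) dx = 13.0683.
Boundary: ½(f(6) + f(12)) = ½(1.79176 + 2.48491) = 2.13833.
So far: 15.2067.
Correction k=1: B_{2}/2! · (f^{(1)}(12) − f^{(1)}(6)) = 1/12 · (0.0833333 − 0.166667) = -0.00694444.

S_1 ≈ 15.1997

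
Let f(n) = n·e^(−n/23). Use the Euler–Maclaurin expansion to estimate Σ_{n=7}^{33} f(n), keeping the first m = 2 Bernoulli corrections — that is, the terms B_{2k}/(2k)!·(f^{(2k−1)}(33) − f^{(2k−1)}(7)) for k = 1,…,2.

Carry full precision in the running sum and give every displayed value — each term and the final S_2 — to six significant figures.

S_2 ≈ 208.648

The integral term ∫_7^33 x·e^(−x/23) dx = 202.188.
Endpoint term: (f(7) + f(33))/2 = (5.16323 + 7.85952)/2 = 6.51137.
Integral + boundary = 208.699.
Order-1 term: 1/12 · (-0.103551 − 0.513116) = -0.0513889.
Partial sum through k=1: 208.648.
Order-2 term: −1/720 · (0.000704694 − 0.00375865) = 4.24160e-06.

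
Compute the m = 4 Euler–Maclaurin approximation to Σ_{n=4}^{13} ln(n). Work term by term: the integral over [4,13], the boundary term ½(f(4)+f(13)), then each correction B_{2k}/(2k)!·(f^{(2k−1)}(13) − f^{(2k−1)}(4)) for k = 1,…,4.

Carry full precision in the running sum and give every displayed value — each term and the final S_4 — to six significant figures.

The integral term ∫_4^13 ln(x) dx = 18.7992.
½[f(4) + f(13)] = ½[1.38629 + 2.56495] = 1.97562.
Running total after boundary: 20.7748.
k=1: B_{2}/(2)! × [f^{(1)}(13) − f^{(1)}(4)] = 1/12 × (0.0769231 − 0.250000) = -0.0144231.
After k=1: 20.7604.
k=2: B_{4}/(4)! × [f^{(3)}(13) − f^{(3)}(4)] = −1/720 × (0.000910332 − 0.0312500) = 4.21384e-05.
After k=2: 20.7604.
k=3: B_{6}/(6)! × [f^{(5)}(13) − f^{(5)}(4)] = 1/30240 × (6.46390e-05 − 0.0234375) = -7.72912e-07.
After k=3: 20.7604.
k=4: B_{8}/(8)! × [f^{(7)}(13) − f^{(7)}(4)] = −1/1209600 × (1.14744e-05 − 0.0439453) = 3.63210e-08.

S_4 ≈ 20.7604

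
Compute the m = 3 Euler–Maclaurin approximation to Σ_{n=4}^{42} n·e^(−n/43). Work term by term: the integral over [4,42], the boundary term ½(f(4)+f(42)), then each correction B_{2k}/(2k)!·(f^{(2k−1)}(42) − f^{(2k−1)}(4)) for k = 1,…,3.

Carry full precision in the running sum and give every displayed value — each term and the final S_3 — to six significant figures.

The integral term ∫_4^42 x·e^(−x/43) dx = 465.244.
Boundary: ½(f(4) + f(42)) = ½(3.64469 + 15.8145) = 9.72958.
Running total after boundary: 474.973.
k=1: B_{2}/(2)! × [f^{(1)}(42) − f^{(1)}(4)] = 1/12 × (0.00875663 − 0.826412) = -0.0681380.
Partial sum through k=1: 474.905.
k=2: B_{4}/(4)! × [f^{(3)}(42) − f^{(3)}(4)] = −1/720 × (0.000412021 − 0.00143253) = 1.41738e-06.
Partial sum through k=2: 474.905.
k=3: B_{6}/(6)! × [f^{(5)}(42) − f^{(5)}(4)] = 1/30240 × (4.43108e-07 − 1.30780e-06) = -2.85943e-11.

S_3 ≈ 474.905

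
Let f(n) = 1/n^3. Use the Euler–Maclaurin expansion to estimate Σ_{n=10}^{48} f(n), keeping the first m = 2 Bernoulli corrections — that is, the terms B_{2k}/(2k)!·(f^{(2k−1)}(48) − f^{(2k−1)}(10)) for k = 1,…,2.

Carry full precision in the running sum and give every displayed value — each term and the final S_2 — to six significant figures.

S_2 ≈ 0.00531238

Integral: ∫_10^48 1/x^3 dx = 0.00478299.
½[f(10) + f(48)] = ½[0.00100000 + 9.04225e-06] = 0.000504521.
Integral + boundary = 0.00528751.
k=1: B_{2}/(2)! × [f^{(1)}(48) − f^{(1)}(10)] = 1/12 × (-5.65140e-07 − (-0.000300000)) = 2.49529e-05.
Running total after k=1: 0.00531246.
k=2: B_{4}/(4)! × [f^{(3)}(48) − f^{(3)}(10)] = −1/720 × (-4.90573e-09 − (-6.00000e-05)) = -8.33265e-08.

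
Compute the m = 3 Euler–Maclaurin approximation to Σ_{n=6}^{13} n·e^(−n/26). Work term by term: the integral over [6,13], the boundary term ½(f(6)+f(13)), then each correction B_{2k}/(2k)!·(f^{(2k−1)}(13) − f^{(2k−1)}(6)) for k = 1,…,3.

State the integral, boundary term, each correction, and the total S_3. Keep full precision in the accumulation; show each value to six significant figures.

S_3 ≈ 51.8202

The integral term ∫_6^13 x·e^(−x/26) dx = 45.5216.
½[f(6) + f(13)] = ½[4.76354 + 7.88490] = 6.32422.
Integral + boundary = 51.8458.
Correction k=1: B_{2}/2! · (f^{(1)}(13) − f^{(1)}(6)) = 1/12 · (0.303265 − 0.610710) = -0.0256204.
Running total after k=1: 51.8202.
Correction k=2: B_{4}/4! · (f^{(3)}(13) − f^{(3)}(6)) = −1/720 · (0.00224309 − 0.00325230) = 1.40169e-06.
Running total after k=2: 51.8202.
Correction k=3: B_{6}/6! · (f^{(5)}(13) − f^{(5)}(6)) = 1/30240 · (5.97272e-06 − 8.28578e-06) = -7.64900e-11.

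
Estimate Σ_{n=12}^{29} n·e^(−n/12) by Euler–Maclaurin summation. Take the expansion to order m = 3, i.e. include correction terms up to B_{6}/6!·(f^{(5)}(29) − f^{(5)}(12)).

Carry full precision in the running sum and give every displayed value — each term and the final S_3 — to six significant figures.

S_3 ≈ 65.5442

Integral: ∫_12^29 x·e^(−x/12) dx = 62.0538.
Boundary: ½(f(12) + f(29)) = ½(4.41455 + 2.58734) = 3.50095.
Integral + boundary = 65.5547.
Correction k=1: B_{2}/2! · (f^{(1)}(29) − f^{(1)}(12)) = 1/12 · (-0.126393 − 0.00000) = -0.0105327.
Running total after k=1: 65.5442.
Correction k=2: B_{4}/4! · (f^{(3)}(29) − f^{(3)}(12)) = −1/720 · (0.000361418 − 0.00510944) = 6.59447e-06.
Running total after k=2: 65.5442.
Correction k=3: B_{6}/6! · (f^{(5)}(29) − f^{(5)}(12)) = 1/30240 · (1.11150e-05 − 7.09644e-05) = -1.97915e-09.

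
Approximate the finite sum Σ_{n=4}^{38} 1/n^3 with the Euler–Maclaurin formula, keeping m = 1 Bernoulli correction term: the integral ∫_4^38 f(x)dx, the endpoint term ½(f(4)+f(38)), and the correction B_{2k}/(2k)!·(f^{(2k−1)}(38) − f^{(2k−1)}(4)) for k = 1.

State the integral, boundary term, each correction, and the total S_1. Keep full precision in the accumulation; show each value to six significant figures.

S_1 ≈ 0.0397018

∫_4^38 1/x^3 dx evaluates to 0.0309037.
Endpoint term: (f(4) + f(38))/2 = (0.0156250 + 1.82242e-05)/2 = 0.00782161.
Integral + boundary = 0.0387254.
Correction k=1: B_{2}/2! · (f^{(1)}(38) − f^{(1)}(4)) = 1/12 · (-1.43876e-06 − (-0.0117188)) = 0.000976443.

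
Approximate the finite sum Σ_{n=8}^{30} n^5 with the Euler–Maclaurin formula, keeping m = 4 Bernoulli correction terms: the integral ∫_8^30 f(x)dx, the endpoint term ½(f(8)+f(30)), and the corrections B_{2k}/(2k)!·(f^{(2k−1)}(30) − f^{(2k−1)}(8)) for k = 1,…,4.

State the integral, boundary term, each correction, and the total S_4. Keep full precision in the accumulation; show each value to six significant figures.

The integral term ∫_8^30 x^5 dx = 1.21456e+08.
Boundary: ½(f(8) + f(30)) = ½(32768.0 + 2.43000e+07) = 1.21664e+07.
Running total after boundary: 1.33623e+08.
k=1: B_{2}/(2)! × [f^{(1)}(30) − f^{(1)}(8)] = 1/12 × (4.05000e+06 − 20480.0) = 335793.
Running total after k=1: 1.33958e+08.
k=2: B_{4}/(4)! × [f^{(3)}(30) − f^{(3)}(8)] = −1/720 × (54000.0 − 3840.00) = -69.6667.
Running total after k=2: 1.33958e+08.
k=3: B_{6}/(6)! × [f^{(5)}(30) − f^{(5)}(8)] = 1/30240 × (120.000 − 120.000) = 0.00000.
Running total after k=3: 1.33958e+08.
k=4: B_{8}/(8)! × [f^{(7)}(30) − f^{(7)}(8)] = −1/1209600 × (0.00000 − 0.00000) = 0.00000.

S_4 ≈ 1.33958e+08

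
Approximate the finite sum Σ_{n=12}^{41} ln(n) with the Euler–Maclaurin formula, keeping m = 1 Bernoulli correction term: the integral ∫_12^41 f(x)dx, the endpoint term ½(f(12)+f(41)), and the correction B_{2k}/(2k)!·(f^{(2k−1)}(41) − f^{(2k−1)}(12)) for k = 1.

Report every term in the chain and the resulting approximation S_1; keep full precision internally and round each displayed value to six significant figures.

∫_12^41 ln(x) dx evaluates to 93.4376.
Endpoint term: (f(12) + f(41))/2 = (2.48491 + 3.71357)/2 = 3.09924.
So far: 96.5368.
Correction k=1: B_{2}/2! · (f^{(1)}(41) − f^{(1)}(12)) = 1/12 · (0.0243902 − 0.0833333) = -0.00491192.

S_1 ≈ 96.5319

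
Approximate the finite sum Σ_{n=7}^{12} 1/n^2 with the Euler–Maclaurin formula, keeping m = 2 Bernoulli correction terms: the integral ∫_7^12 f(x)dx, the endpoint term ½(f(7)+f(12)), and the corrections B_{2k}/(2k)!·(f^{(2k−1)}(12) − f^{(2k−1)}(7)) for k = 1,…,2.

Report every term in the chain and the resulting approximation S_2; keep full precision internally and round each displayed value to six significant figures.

S_2 ≈ 0.0735877

The integral term ∫_7^12 1/x^2 dx = 0.0595238.
Endpoint term: (f(7) + f(12))/2 = (0.0204082 + 0.00694444)/2 = 0.0136763.
Running total after boundary: 0.0732001.
k=1: B_{2}/(2)! × [f^{(1)}(12) − f^{(1)}(7)] = 1/12 × (-0.00115741 − (-0.00583090)) = 0.000389458.
Partial sum through k=1: 0.0735896.
k=2: B_{4}/(4)! × [f^{(3)}(12) − f^{(3)}(7)] = −1/720 × (-9.64506e-05 − (-0.00142798)) = -1.84934e-06.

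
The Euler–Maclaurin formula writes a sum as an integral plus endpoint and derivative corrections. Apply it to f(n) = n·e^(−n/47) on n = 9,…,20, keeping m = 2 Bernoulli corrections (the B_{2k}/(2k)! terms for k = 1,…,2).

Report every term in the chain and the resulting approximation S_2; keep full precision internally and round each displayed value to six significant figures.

S_2 ≈ 125.917

∫_9^20 x·e^(−x/47) dx evaluates to 115.691.
½[f(9) + f(20)] = ½[7.43156 + 13.0684] = 10.2500.
Running total after boundary: 125.941.
Order-1 term: 1/12 · (0.375370 − 0.667610) = -0.0243533.
Partial sum through k=1: 125.917.
Order-2 term: −1/720 · (0.000761528 − 0.00104983) = 4.00415e-07.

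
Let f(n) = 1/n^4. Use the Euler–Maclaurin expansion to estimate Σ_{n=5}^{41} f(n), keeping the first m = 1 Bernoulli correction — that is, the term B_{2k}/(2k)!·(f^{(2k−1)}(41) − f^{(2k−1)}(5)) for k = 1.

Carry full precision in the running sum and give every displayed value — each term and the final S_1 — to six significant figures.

S_1 ≈ 0.00356867

∫_5^41 1/x^4 dx evaluates to 0.00266183.
½[f(5) + f(41)] = ½[0.00160000 + 3.53887e-07] = 0.000800177.
Integral + boundary = 0.00346201.
Correction k=1: B_{2}/2! · (f^{(1)}(41) − f^{(1)}(5)) = 1/12 · (-3.45256e-08 − (-0.00128000)) = 0.000106664.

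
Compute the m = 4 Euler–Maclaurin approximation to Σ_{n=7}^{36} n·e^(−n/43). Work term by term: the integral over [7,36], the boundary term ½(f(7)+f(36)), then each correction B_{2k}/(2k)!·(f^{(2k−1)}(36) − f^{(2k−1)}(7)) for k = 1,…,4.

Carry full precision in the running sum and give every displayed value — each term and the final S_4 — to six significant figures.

Integral: ∫_7^36 x·e^(−x/43) dx = 356.384.
Endpoint term: (f(7) + f(36))/2 = (5.94838 + 15.5850)/2 = 10.7667.
So far: 367.151.
Correction k=1: B_{2}/2! · (f^{(1)}(36) − f^{(1)}(7)) = 1/12 · (0.0704749 − 0.711435) = -0.0534133.
Running total after k=1: 367.098.
Correction k=2: B_{4}/4! · (f^{(3)}(36) − f^{(3)}(7)) = −1/720 · (0.000506387 − 0.00130393) = 1.10770e-06.
Running total after k=2: 367.098.
Correction k=3: B_{6}/6! · (f^{(5)}(36) − f^{(5)}(7)) = 1/30240 · (5.27127e-07 − 1.20233e-06) = -2.23280e-11.
Running total after k=3: 367.098.
Correction k=4: B_{8}/8! · (f^{(7)}(36) − f^{(7)}(7)) = −1/1209600 · (4.22057e-10 − 9.19113e-10) = 4.10926e-16.

S_4 ≈ 367.098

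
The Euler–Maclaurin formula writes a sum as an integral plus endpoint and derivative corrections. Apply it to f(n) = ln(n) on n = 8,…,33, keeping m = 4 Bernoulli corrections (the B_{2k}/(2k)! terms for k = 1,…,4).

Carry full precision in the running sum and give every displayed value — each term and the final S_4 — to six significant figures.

S_4 ≈ 76.5293

The integral term ∫_8^33 ln(x) dx = 73.7492.
½[f(8) + f(33)] = ½[2.07944 + 3.49651] = 2.78797.
So far: 76.5372.
Correction k=1: B_{2}/2! · (f^{(1)}(33) − f^{(1)}(8)) = 1/12 · (0.0303030 − 0.125000) = -0.00789141.
Partial sum through k=1: 76.5293.
Correction k=2: B_{4}/4! · (f^{(3)}(33) − f^{(3)}(8)) = −1/720 · (5.56529e-05 − 0.00390625) = 5.34805e-06.
Partial sum through k=2: 76.5293.
Correction k=3: B_{6}/6! · (f^{(5)}(33) − f^{(5)}(8)) = 1/30240 · (6.13256e-07 − 0.000732422) = -2.42000e-08.
Partial sum through k=3: 76.5293.
Correction k=4: B_{8}/8! · (f^{(7)}(33) − f^{(7)}(8)) = −1/1209600 · (1.68941e-08 − 0.000343323) = 2.83818e-10.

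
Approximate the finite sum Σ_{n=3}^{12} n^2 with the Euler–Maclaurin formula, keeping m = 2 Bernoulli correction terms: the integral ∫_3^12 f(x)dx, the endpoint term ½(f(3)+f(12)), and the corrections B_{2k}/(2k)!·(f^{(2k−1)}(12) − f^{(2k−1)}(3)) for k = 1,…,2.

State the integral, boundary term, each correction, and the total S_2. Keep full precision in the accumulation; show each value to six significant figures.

The integral term ∫_3^12 x^2 dx = 567.000.
½[f(3) + f(12)] = ½[9.00000 + 144.000] = 76.5000.
Running total after boundary: 643.500.
Order-1 term: 1/12 · (24.0000 − 6.00000) = 1.50000.
After k=1: 645.000.
Order-2 term: −1/720 · (0.00000 − 0.00000) = 0.00000.

S_2 ≈ 645.000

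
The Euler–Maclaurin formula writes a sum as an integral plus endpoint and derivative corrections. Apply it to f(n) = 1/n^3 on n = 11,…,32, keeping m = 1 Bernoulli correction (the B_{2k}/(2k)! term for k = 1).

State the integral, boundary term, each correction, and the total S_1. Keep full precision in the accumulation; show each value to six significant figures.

∫_11^32 1/x^3 dx evaluates to 0.00364395.
Boundary: ½(f(11) + f(32)) = ½(0.000751315 + 3.05176e-05) = 0.000390916.
So far: 0.00403487.
Order-1 term: 1/12 · (-2.86102e-06 − (-0.000204904)) = 1.68369e-05.

S_1 ≈ 0.00405170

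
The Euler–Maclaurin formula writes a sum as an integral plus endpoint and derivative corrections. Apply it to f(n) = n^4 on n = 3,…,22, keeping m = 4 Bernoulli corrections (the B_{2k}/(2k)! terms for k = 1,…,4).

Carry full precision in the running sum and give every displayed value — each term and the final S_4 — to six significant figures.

∫_3^22 x^4 dx evaluates to 1.03068e+06.
½[f(3) + f(22)] = ½[81.0000 + 234256] = 117168.
Running total after boundary: 1.14785e+06.
k=1: B_{2}/(2)! × [f^{(1)}(22) − f^{(1)}(3)] = 1/12 × (42592.0 − 108.000) = 3540.33.
Running total after k=1: 1.15139e+06.
k=2: B_{4}/(4)! × [f^{(3)}(22) − f^{(3)}(3)] = −1/720 × (528.000 − 72.0000) = -0.633333.
Running total after k=2: 1.15139e+06.
k=3: B_{6}/(6)! × [f^{(5)}(22) − f^{(5)}(3)] = 1/30240 × (0.00000 − 0.00000) = 0.00000.
Running total after k=3: 1.15139e+06.
k=4: B_{8}/(8)! × [f^{(7)}(22) − f^{(7)}(3)] = −1/1209600 × (0.00000 − 0.00000) = 0.00000.

S_4 ≈ 1.15139e+06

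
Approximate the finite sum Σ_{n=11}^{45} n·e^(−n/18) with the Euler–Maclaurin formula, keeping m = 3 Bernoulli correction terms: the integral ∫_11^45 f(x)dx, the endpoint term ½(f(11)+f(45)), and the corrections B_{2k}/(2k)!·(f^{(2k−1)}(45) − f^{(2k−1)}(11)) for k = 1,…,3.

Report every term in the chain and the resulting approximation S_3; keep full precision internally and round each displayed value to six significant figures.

The integral term ∫_11^45 x·e^(−x/18) dx = 190.230.
Endpoint term: (f(11) + f(45))/2 = (5.97022 + 3.69382)/2 = 4.83202.
Integral + boundary = 195.062.
Correction k=1: B_{2}/2! · (f^{(1)}(45) − f^{(1)}(11)) = 1/12 · (-0.123127 − 0.211068) = -0.0278497.
After k=1: 195.034.
Correction k=2: B_{4}/4! · (f^{(3)}(45) − f^{(3)}(11)) = −1/720 · (0.000126674 − 0.00400174) = 5.38203e-06.
After k=2: 195.034.
Correction k=3: B_{6}/6! · (f^{(5)}(45) − f^{(5)}(11)) = 1/30240 · (1.95485e-06 − 2.26915e-05) = -6.85734e-10.

S_3 ≈ 195.034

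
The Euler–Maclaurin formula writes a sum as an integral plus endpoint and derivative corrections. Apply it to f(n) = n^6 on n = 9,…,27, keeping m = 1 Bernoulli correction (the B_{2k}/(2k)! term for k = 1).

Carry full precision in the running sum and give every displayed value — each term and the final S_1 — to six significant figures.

S_1 ≈ 1.69477e+09

Integral: ∫_9^27 x^6 dx = 1.49365e+09.
Endpoint term: (f(9) + f(27))/2 = (531441 + 3.87420e+08)/2 = 1.93976e+08.
Integral + boundary = 1.68763e+09.
Order-1 term: 1/12 · (8.60934e+07 − 354294) = 7.14493e+06.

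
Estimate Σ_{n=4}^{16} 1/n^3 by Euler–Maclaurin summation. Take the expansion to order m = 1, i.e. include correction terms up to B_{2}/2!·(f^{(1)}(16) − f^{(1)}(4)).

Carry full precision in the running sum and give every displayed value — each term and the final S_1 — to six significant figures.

S_1 ≈ 0.0382042

The integral term ∫_4^16 1/x^3 dx = 0.0292969.
Endpoint term: (f(4) + f(16))/2 = (0.0156250 + 0.000244141)/2 = 0.00793457.
Integral + boundary = 0.0372314.
Correction k=1: B_{2}/2! · (f^{(1)}(16) − f^{(1)}(4)) = 1/12 · (-4.57764e-05 − (-0.0117188)) = 0.000972748.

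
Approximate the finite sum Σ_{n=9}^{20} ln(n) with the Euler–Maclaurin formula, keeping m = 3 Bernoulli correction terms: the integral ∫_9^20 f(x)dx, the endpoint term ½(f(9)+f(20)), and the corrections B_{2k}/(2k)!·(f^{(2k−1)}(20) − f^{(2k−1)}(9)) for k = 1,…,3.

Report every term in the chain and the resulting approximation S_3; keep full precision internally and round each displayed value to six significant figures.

S_3 ≈ 31.7310

Integral: ∫_9^20 ln(x) dx = 29.1396.
Boundary: ½(f(9) + f(20)) = ½(2.19722 + 2.99573) = 2.59648.
So far: 31.7361.
Correction k=1: B_{2}/2! · (f^{(1)}(20) − f^{(1)}(9)) = 1/12 · (0.0500000 − 0.111111) = -0.00509259.
Partial sum through k=1: 31.7310.
Correction k=2: B_{4}/4! · (f^{(3)}(20) − f^{(3)}(9)) = −1/720 · (0.000250000 − 0.00274348) = 3.46317e-06.
Partial sum through k=2: 31.7310.
Correction k=3: B_{6}/6! · (f^{(5)}(20) − f^{(5)}(9)) = 1/30240 · (7.50000e-06 − 0.000406442) = -1.31925e-08.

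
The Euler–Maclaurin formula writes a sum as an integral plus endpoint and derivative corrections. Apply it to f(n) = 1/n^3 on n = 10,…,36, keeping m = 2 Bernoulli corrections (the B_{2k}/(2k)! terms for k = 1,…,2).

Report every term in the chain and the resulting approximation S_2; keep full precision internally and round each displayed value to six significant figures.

∫_10^36 1/x^3 dx evaluates to 0.00461420.
½[f(10) + f(36)] = ½[0.00100000 + 2.14335e-05] = 0.000510717.
Running total after boundary: 0.00512491.
Correction k=1: B_{2}/2! · (f^{(1)}(36) − f^{(1)}(10)) = 1/12 · (-1.78612e-06 − (-0.000300000)) = 2.48512e-05.
Partial sum through k=1: 0.00514977.
Correction k=2: B_{4}/4! · (f^{(3)}(36) − f^{(3)}(10)) = −1/720 · (-2.75636e-08 − (-6.00000e-05)) = -8.32951e-08.

S_2 ≈ 0.00514968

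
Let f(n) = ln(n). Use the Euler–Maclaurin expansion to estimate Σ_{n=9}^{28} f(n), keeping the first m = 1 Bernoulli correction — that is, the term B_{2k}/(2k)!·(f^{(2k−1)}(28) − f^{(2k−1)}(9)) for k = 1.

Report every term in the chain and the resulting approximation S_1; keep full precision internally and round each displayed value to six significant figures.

S_1 ≈ 57.2851

Integral: ∫_9^28 ln(x) dx = 54.5267.
Endpoint term: (f(9) + f(28))/2 = (2.19722 + 3.33220)/2 = 2.76471.
Integral + boundary = 57.2914.
Correction k=1: B_{2}/2! · (f^{(1)}(28) − f^{(1)}(9)) = 1/12 · (0.0357143 − 0.111111) = -0.00628307.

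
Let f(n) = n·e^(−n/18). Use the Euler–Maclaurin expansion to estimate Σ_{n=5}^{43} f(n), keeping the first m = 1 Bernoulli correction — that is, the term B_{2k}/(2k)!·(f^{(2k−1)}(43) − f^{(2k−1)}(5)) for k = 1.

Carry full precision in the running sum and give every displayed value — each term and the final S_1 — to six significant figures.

∫_5^43 x·e^(−x/18) dx evaluates to 212.869.
½[f(5) + f(43)] = ½[3.78733 + 3.94446] = 3.86589.
Integral + boundary = 216.735.
k=1: B_{2}/(2)! × [f^{(1)}(43) − f^{(1)}(5)] = 1/12 × (-0.127405 − 0.547058) = -0.0562053.

S_1 ≈ 216.679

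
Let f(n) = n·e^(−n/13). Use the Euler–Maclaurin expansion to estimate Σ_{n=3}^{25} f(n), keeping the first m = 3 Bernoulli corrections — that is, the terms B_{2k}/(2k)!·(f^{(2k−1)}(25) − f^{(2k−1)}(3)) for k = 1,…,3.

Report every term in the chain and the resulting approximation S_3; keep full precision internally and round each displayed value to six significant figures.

S_3 ≈ 95.8903

The integral term ∫_3^25 x·e^(−x/13) dx = 92.9346.
½[f(3) + f(25)] = ½[2.38177 + 3.65391] = 3.01784.
Running total after boundary: 95.9524.
Order-1 term: 1/12 · (-0.134914 − 0.610710) = -0.0621353.
Running total after k=1: 95.8903.
Order-2 term: −1/720 · (0.000931357 − 0.0130092) = 1.67748e-05.
Running total after k=2: 95.8903.
Order-3 term: 1/30240 · (1.57457e-05 − 0.000132572) = -3.86332e-09.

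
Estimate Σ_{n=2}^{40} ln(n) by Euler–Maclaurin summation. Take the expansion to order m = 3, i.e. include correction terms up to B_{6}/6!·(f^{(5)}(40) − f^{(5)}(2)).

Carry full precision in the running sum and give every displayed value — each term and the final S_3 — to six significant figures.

∫_2^40 ln(x) dx evaluates to 108.169.
Boundary: ½(f(2) + f(40)) = ½(0.693147 + 3.68888) = 2.19101.
Running total after boundary: 110.360.
Correction k=1: B_{2}/2! · (f^{(1)}(40) − f^{(1)}(2)) = 1/12 · (0.0250000 − 0.500000) = -0.0395833.
After k=1: 110.320.
Correction k=2: B_{4}/4! · (f^{(3)}(40) − f^{(3)}(2)) = −1/720 · (3.12500e-05 − 0.250000) = 0.000347179.
After k=2: 110.321.
Correction k=3: B_{6}/6! · (f^{(5)}(40) − f^{(5)}(2)) = 1/30240 · (2.34375e-07 − 0.750000) = -2.48016e-05.

S_3 ≈ 110.321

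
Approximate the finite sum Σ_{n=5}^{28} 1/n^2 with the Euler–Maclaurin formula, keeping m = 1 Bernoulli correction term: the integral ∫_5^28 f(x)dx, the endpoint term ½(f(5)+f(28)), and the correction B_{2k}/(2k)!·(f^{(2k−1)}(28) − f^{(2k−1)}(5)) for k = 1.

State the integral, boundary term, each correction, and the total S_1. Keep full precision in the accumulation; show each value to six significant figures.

S_1 ≈ 0.186249

Integral: ∫_5^28 1/x^2 dx = 0.164286.
Endpoint term: (f(5) + f(28))/2 = (0.0400000 + 0.00127551)/2 = 0.0206378.
So far: 0.184923.
Correction k=1: B_{2}/2! · (f^{(1)}(28) − f^{(1)}(5)) = 1/12 · (-9.11079e-05 − (-0.0160000)) = 0.00132574.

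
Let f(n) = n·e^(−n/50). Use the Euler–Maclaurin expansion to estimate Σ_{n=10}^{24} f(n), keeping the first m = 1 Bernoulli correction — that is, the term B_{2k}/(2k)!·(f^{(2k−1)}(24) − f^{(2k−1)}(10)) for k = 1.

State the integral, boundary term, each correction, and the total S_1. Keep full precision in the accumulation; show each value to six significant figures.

Integral: ∫_10^24 x·e^(−x/50) dx = 166.694.
½[f(10) + f(24)] = ½[8.18731 + 14.8508] = 11.5191.
Running total after boundary: 178.213.
k=1: B_{2}/(2)! × [f^{(1)}(24) − f^{(1)}(10)] = 1/12 × (0.321767 − 0.654985) = -0.0277681.

S_1 ≈ 178.185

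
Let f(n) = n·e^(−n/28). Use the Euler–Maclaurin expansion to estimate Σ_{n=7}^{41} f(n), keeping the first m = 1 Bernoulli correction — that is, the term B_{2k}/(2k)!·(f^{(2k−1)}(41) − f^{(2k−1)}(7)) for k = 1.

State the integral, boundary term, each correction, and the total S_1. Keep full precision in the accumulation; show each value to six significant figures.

S_1 ≈ 323.872

The integral term ∫_7^41 x·e^(−x/28) dx = 316.463.
½[f(7) + f(41)] = ½[5.45161 + 9.48097] = 7.46629.
Integral + boundary = 323.929.
Correction k=1: B_{2}/2! · (f^{(1)}(41) − f^{(1)}(7)) = 1/12 · (-0.107363 − 0.584101) = -0.0576220.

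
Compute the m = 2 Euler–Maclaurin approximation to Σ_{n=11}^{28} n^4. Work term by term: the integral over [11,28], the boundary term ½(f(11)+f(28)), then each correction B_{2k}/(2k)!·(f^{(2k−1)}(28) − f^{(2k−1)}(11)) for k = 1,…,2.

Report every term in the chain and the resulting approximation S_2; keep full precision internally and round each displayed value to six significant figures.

Integral: ∫_11^28 x^4 dx = 3.40986e+06.
Boundary: ½(f(11) + f(28)) = ½(14641.0 + 614656) = 314648.
Integral + boundary = 3.72451e+06.
Correction k=1: B_{2}/2! · (f^{(1)}(28) − f^{(1)}(11)) = 1/12 · (87808.0 − 5324.00) = 6873.67.
After k=1: 3.73139e+06.
Correction k=2: B_{4}/4! · (f^{(3)}(28) − f^{(3)}(11)) = −1/720 · (672.000 − 264.000) = -0.566667.

S_2 ≈ 3.73138e+06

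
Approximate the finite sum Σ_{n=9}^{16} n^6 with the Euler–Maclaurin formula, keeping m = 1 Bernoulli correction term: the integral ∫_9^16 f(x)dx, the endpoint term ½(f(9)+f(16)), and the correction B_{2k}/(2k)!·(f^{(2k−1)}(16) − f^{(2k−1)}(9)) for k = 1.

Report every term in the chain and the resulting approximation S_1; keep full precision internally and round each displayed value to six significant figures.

∫_9^16 x^6 dx evaluates to 3.76646e+07.
Endpoint term: (f(9) + f(16))/2 = (531441 + 1.67772e+07)/2 = 8.65433e+06.
So far: 4.63190e+07.
Order-1 term: 1/12 · (6.29146e+06 − 354294) = 494764.

S_1 ≈ 4.68137e+07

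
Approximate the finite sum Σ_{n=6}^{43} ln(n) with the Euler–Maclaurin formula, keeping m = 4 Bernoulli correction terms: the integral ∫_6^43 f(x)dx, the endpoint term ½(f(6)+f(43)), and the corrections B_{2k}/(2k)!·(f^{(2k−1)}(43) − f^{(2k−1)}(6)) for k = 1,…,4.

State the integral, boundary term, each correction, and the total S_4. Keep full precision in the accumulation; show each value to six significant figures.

S_4 ≈ 116.746

Integral: ∫_6^43 ln(x) dx = 113.981.
Boundary: ½(f(6) + f(43)) = ½(1.79176 + 3.76120) = 2.77648.
So far: 116.758.
k=1: B_{2}/(2)! × [f^{(1)}(43) − f^{(1)}(6)] = 1/12 × (0.0232558 − 0.166667) = -0.0119509.
After k=1: 116.746.
k=2: B_{4}/(4)! × [f^{(3)}(43) − f^{(3)}(6)] = −1/720 × (2.51550e-05 − 0.00925926) = 1.28251e-05.
After k=2: 116.746.
k=3: B_{6}/(6)! × [f^{(5)}(43) − f^{(5)}(6)] = 1/30240 × (1.63256e-07 − 0.00308642) = -1.02059e-07.
After k=3: 116.746.
k=4: B_{8}/(8)! × [f^{(7)}(43) − f^{(7)}(6)] = −1/1209600 × (2.64883e-09 − 0.00257202) = 2.12633e-09.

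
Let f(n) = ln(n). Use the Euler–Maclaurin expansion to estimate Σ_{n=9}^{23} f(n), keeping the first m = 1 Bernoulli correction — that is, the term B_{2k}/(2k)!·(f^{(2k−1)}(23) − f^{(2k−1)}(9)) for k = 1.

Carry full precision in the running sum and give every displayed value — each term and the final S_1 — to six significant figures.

S_1 ≈ 41.0021

Integral: ∫_9^23 ln(x) dx = 38.3413.
½[f(9) + f(23)] = ½[2.19722 + 3.13549] = 2.66636.
Integral + boundary = 41.0077.
Order-1 term: 1/12 · (0.0434783 − 0.111111) = -0.00563607.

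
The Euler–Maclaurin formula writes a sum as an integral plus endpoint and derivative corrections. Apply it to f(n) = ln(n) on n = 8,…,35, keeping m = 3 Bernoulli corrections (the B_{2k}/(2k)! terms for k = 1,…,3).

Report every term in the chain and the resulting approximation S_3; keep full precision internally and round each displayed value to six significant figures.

∫_8^35 ln(x) dx evaluates to 80.8016.
Boundary: ½(f(8) + f(35)) = ½(2.07944 + 3.55535) = 2.81739.
So far: 83.6190.
k=1: B_{2}/(2)! × [f^{(1)}(35) − f^{(1)}(8)] = 1/12 × (0.0285714 − 0.125000) = -0.00803571.
After k=1: 83.6110.
k=2: B_{4}/(4)! × [f^{(3)}(35) − f^{(3)}(8)] = −1/720 × (4.66472e-05 − 0.00390625) = 5.36056e-06.
After k=2: 83.6110.
k=3: B_{6}/(6)! × [f^{(5)}(35) − f^{(5)}(8)] = 1/30240 × (4.56952e-07 − 0.000732422) = -2.42052e-08.

S_3 ≈ 83.6110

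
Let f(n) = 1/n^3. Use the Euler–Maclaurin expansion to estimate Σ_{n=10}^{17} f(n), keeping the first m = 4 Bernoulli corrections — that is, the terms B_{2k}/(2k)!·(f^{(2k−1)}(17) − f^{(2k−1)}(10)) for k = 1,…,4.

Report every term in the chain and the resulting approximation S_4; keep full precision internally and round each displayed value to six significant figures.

∫_10^17 1/x^3 dx evaluates to 0.00326990.
Endpoint term: (f(10) + f(17))/2 = (0.00100000 + 0.000203542)/2 = 0.000601771.
Running total after boundary: 0.00387167.
k=1: B_{2}/(2)! × [f^{(1)}(17) − f^{(1)}(10)] = 1/12 × (-3.59191e-05 − (-0.000300000)) = 2.20067e-05.
Partial sum through k=1: 0.00389367.
k=2: B_{4}/(4)! × [f^{(3)}(17) − f^{(3)}(10)] = −1/720 × (-2.48575e-06 − (-6.00000e-05)) = -7.98809e-08.
Partial sum through k=2: 0.00389359.
k=3: B_{6}/(6)! × [f^{(5)}(17) − f^{(5)}(10)] = 1/30240 × (-3.61251e-07 − (-2.52000e-05)) = 8.21387e-10.
Partial sum through k=3: 0.00389359.
k=4: B_{8}/(8)! × [f^{(7)}(17) − f^{(7)}(10)] = −1/1209600 × (-9.00003e-08 − (-1.81440e-05)) = -1.49256e-11.

S_4 ≈ 0.00389359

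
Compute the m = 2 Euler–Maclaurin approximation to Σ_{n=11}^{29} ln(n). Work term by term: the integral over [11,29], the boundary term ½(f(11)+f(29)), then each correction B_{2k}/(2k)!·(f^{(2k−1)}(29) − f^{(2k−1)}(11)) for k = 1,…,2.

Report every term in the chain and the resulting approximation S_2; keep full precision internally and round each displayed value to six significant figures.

Integral: ∫_11^29 ln(x) dx = 53.2747.
Endpoint term: (f(11) + f(29))/2 = (2.39790 + 3.36730)/2 = 2.88260.
So far: 56.1573.
Order-1 term: 1/12 · (0.0344828 − 0.0909091) = -0.00470219.
Partial sum through k=1: 56.1526.
Order-2 term: −1/720 · (8.20042e-05 − 0.00150263) = 1.97309e-06.

S_2 ≈ 56.1526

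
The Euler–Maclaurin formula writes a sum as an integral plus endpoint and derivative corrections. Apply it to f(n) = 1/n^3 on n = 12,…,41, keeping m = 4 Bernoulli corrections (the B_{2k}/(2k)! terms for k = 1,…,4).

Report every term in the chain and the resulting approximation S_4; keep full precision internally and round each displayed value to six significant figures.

∫_12^41 1/x^3 dx evaluates to 0.00317478.
Boundary: ½(f(12) + f(41)) = ½(0.000578704 + 1.45094e-05) = 0.000296607.
Running total after boundary: 0.00347139.
Order-1 term: 1/12 · (-1.06166e-06 − (-0.000144676)) = 1.19679e-05.
Partial sum through k=1: 0.00348335.
Order-2 term: −1/720 · (-1.26313e-08 − (-2.00939e-05)) = -2.78906e-08.
Partial sum through k=2: 0.00348333.
Order-3 term: 1/30240 · (-3.15595e-10 − (-5.86071e-06)) = 1.93796e-10.
Partial sum through k=3: 0.00348333.
Order-4 term: −1/1209600 · (-1.35174e-11 − (-2.93036e-06)) = -2.42257e-12.

S_4 ≈ 0.00348333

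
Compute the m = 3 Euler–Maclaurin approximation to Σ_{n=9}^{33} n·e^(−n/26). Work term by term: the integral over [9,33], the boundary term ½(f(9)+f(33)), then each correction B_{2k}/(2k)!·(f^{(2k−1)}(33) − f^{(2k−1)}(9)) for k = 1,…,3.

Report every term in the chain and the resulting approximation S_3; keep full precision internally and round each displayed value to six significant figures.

The integral term ∫_9^33 x·e^(−x/26) dx = 212.610.
Endpoint term: (f(9) + f(33))/2 = (6.36663 + 9.27458)/2 = 7.82060.
So far: 220.431.
Correction k=1: B_{2}/2! · (f^{(1)}(33) − f^{(1)}(9)) = 1/12 · (-0.0756667 − 0.462533) = -0.0448500.
After k=1: 220.386.
Correction k=2: B_{4}/4! · (f^{(3)}(33) − f^{(3)}(9)) = −1/720 · (0.000719569 − 0.00277713) = 2.85772e-06.
After k=2: 220.386.
Correction k=3: B_{6}/6! · (f^{(5)}(33) − f^{(5)}(9)) = 1/30240 · (2.29448e-06 − 7.20420e-06) = -1.62358e-10.

S_3 ≈ 220.386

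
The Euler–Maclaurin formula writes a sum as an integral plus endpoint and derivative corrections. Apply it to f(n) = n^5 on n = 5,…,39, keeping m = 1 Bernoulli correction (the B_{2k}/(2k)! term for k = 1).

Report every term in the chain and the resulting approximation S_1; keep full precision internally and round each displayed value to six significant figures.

∫_5^39 x^5 dx evaluates to 5.86455e+08.
Boundary: ½(f(5) + f(39)) = ½(3125.00 + 9.02242e+07) = 4.51137e+07.
Running total after boundary: 6.31568e+08.
Order-1 term: 1/12 · (1.15672e+07 − 3125.00) = 963673.

S_1 ≈ 6.32532e+08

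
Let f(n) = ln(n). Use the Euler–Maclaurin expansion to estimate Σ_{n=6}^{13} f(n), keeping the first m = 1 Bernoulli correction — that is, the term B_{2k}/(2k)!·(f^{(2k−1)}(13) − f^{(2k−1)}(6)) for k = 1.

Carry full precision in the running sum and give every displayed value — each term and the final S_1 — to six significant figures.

S_1 ≈ 17.7647

The integral term ∫_6^13 ln(x) dx = 15.5938.
½[f(6) + f(13)] = ½[1.79176 + 2.56495] = 2.17835.
So far: 17.7721.
k=1: B_{2}/(2)! × [f^{(1)}(13) − f^{(1)}(6)] = 1/12 × (0.0769231 − 0.166667) = -0.00747863.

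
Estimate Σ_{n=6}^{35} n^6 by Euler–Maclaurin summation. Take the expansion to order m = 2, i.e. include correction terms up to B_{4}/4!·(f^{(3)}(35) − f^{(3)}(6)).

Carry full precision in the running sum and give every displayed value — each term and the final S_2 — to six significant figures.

The integral term ∫_6^35 x^6 dx = 9.19129e+09.
Endpoint term: (f(6) + f(35))/2 = (46656.0 + 1.83827e+09)/2 = 9.19156e+08.
Running total after boundary: 1.01104e+10.
k=1: B_{2}/(2)! × [f^{(1)}(35) − f^{(1)}(6)] = 1/12 × (3.15131e+08 − 46656.0) = 2.62570e+07.
Partial sum through k=1: 1.01367e+10.
k=2: B_{4}/(4)! × [f^{(3)}(35) − f^{(3)}(6)] = −1/720 × (5.14500e+06 − 25920.0) = -7109.83.

S_2 ≈ 1.01367e+10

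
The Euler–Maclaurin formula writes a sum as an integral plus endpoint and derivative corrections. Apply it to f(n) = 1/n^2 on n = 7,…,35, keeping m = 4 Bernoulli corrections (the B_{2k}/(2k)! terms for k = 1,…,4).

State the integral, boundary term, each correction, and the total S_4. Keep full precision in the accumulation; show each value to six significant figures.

S_4 ≈ 0.125378

Integral: ∫_7^35 1/x^2 dx = 0.114286.
Endpoint term: (f(7) + f(35))/2 = (0.0204082 + 0.000816327)/2 = 0.0106122.
So far: 0.124898.
k=1: B_{2}/(2)! × [f^{(1)}(35) − f^{(1)}(7)] = 1/12 × (-4.66472e-05 − (-0.00583090)) = 0.000482021.
After k=1: 0.125380.
k=2: B_{4}/(4)! × [f^{(3)}(35) − f^{(3)}(7)] = −1/720 × (-4.56952e-07 − (-0.00142798)) = -1.98267e-06.
After k=2: 0.125378.
k=3: B_{6}/(6)! × [f^{(5)}(35) − f^{(5)}(7)] = 1/30240 × (-1.11907e-08 − (-0.000874271)) = 2.89107e-08.
After k=3: 0.125378.
k=4: B_{8}/(8)! × [f^{(7)}(35) − f^{(7)}(7)] = −1/1209600 × (-5.11574e-10 − (-0.000999167)) = -8.26031e-10.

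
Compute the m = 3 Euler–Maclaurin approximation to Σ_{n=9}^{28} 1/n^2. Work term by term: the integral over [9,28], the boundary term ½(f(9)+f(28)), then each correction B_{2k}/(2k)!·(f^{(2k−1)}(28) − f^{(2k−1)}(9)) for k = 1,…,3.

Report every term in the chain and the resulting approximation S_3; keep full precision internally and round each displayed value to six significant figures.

S_3 ≈ 0.0824279

The integral term ∫_9^28 1/x^2 dx = 0.0753968.
Endpoint term: (f(9) + f(28))/2 = (0.0123457 + 0.00127551)/2 = 0.00681059.
Running total after boundary: 0.0822074.
Correction k=1: B_{2}/2! · (f^{(1)}(28) − f^{(1)}(9)) = 1/12 · (-9.11079e-05 − (-0.00274348)) = 0.000221031.
Running total after k=1: 0.0824285.
Correction k=2: B_{4}/4! · (f^{(3)}(28) − f^{(3)}(9)) = −1/720 · (-1.39451e-06 − (-0.000406442)) = -5.62566e-07.
Running total after k=2: 0.0824279.
Correction k=3: B_{6}/6! · (f^{(5)}(28) − f^{(5)}(9)) = 1/30240 · (-5.33613e-08 − (-0.000150534)) = 4.97622e-09.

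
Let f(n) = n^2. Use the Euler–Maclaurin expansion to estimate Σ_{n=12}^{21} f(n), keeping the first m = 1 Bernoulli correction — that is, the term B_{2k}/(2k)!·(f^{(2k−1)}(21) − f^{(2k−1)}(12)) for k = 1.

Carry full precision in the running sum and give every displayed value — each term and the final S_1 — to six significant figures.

Integral: ∫_12^21 x^2 dx = 2511.00.
Endpoint term: (f(12) + f(21))/2 = (144.000 + 441.000)/2 = 292.500.
Running total after boundary: 2803.50.
Correction k=1: B_{2}/2! · (f^{(1)}(21) − f^{(1)}(12)) = 1/12 · (42.0000 − 24.0000) = 1.50000.

S_1 ≈ 2805.00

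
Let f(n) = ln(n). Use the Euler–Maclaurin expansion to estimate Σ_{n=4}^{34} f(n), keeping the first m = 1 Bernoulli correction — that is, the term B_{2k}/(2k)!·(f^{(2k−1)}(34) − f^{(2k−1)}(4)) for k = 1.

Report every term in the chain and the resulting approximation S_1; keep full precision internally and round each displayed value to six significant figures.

Integral: ∫_4^34 ln(x) dx = 84.3511.
Boundary: ½(f(4) + f(34)) = ½(1.38629 + 3.52636) = 2.45633.
So far: 86.8074.
Correction k=1: B_{2}/2! · (f^{(1)}(34) − f^{(1)}(4)) = 1/12 · (0.0294118 − 0.250000) = -0.0183824.

S_1 ≈ 86.7890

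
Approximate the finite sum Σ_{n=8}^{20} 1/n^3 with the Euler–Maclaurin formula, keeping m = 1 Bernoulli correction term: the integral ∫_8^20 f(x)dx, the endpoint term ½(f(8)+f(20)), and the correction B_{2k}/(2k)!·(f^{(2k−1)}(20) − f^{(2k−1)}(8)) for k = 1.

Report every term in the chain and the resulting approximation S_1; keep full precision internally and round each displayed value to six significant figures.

S_1 ≈ 0.00766104

Integral: ∫_8^20 1/x^3 dx = 0.00656250.
Endpoint term: (f(8) + f(20))/2 = (0.00195312 + 0.000125000)/2 = 0.00103906.
So far: 0.00760156.
Order-1 term: 1/12 · (-1.87500e-05 − (-0.000732422)) = 5.94727e-05.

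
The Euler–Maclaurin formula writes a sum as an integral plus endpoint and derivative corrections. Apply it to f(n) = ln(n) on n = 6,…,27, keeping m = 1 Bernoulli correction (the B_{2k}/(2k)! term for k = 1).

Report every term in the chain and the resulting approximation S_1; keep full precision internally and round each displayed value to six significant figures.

S_1 ≈ 59.7700

∫_6^27 ln(x) dx evaluates to 57.2370.
Boundary: ½(f(6) + f(27)) = ½(1.79176 + 3.29584) = 2.54380.
So far: 59.7808.
Order-1 term: 1/12 · (0.0370370 − 0.166667) = -0.0108025.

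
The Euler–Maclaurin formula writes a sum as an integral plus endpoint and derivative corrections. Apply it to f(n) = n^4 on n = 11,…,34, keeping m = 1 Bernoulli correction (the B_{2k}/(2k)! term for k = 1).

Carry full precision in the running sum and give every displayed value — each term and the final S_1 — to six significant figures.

Integral: ∫_11^34 x^4 dx = 9.05487e+06.
Boundary: ½(f(11) + f(34)) = ½(14641.0 + 1.33634e+06) = 675488.
So far: 9.73036e+06.
k=1: B_{2}/(2)! × [f^{(1)}(34) − f^{(1)}(11)] = 1/12 × (157216 − 5324.00) = 12657.7.

S_1 ≈ 9.74302e+06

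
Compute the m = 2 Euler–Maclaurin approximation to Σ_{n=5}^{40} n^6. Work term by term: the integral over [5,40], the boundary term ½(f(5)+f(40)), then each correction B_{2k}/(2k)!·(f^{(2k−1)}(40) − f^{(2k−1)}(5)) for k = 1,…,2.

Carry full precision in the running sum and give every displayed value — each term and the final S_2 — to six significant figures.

∫_5^40 x^6 dx evaluates to 2.34057e+10.
Endpoint term: (f(5) + f(40))/2 = (15625.0 + 4.09600e+09)/2 = 2.04801e+09.
So far: 2.54537e+10.
Order-1 term: 1/12 · (6.14400e+08 − 18750.0) = 5.11984e+07.
Partial sum through k=1: 2.55049e+10.
Order-2 term: −1/720 · (7.68000e+06 − 15000.0) = -10645.8.

S_2 ≈ 2.55049e+10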